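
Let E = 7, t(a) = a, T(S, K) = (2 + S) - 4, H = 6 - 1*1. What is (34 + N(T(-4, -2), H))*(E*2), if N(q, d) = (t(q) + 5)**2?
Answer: 490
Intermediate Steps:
H = 5 (H = 6 - 1 = 5)
T(S, K) = -2 + S
N(q, d) = (5 + q)**2 (N(q, d) = (q + 5)**2 = (5 + q)**2)
(34 + N(T(-4, -2), H))*(E*2) = (34 + (5 + (-2 - 4))**2)*(7*2) = (34 + (5 - 6)**2)*14 = (34 + (-1)**2)*14 = (34 + 1)*14 = 35*14 = 490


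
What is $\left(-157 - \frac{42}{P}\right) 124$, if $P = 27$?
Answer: $- \frac{176948}{9} \approx -19661.0$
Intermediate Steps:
$\left(-157 - \frac{42}{P}\right) 124 = \left(-157 - \frac{42}{27}\right) 124 = \left(-157 - \frac{14}{9}\right) 124 = \left(- \frac{1427}{9}\right) 124 = - \frac{176948}{9}$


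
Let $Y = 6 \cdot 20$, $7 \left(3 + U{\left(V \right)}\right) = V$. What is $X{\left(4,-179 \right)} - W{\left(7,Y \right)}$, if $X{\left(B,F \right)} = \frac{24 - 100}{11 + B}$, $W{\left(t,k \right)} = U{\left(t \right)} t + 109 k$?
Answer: $- \frac{196066}{15} \approx -13071.0$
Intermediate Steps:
$U{\left(V \right)} = -3 + \frac{V}{7}$
$Y = 120$
$W{\left(t,k \right)} = 109 k + t \left(-3 + \frac{t}{7}\right)$ ($W{\left(t,k \right)} = \left(-3 + \frac{t}{7}\right) t + 109 k = t \left(-3 + \frac{t}{7}\right) + 109 k = 109 k + t \left(-3 + \frac{t}{7}\right)$)
$X{\left(B,F \right)} = - \frac{76}{11 + B}$
$X{\left(4,-179 \right)} - W{\left(7,Y \right)} = - \frac{76}{11 + 4} - \left(109 \cdot 120 + \frac{1}{7} \cdot 7 \left(-21 + 7\right)\right) = - \frac{76}{15} - \left(13080 + \frac{1}{7} \cdot 7 \left(-14\right)\right) = \left(-76\right) \frac{1}{15} - \left(13080 - 14\right) = - \frac{76}{15} - 13066 = - \frac{196066}{15}$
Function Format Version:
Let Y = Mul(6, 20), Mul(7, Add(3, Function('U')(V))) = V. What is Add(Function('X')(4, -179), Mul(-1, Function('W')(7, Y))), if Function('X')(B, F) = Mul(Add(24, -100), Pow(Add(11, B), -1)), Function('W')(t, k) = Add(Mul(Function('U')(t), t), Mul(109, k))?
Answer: Rational(-196066, 15) ≈ -13071.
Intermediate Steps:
Function('U')(V) = Add(-3, Mul(Rational(1, 7), V))
Y = 120
Function('W')(t, k) = Add(Mul(109, k), Mul(t, Add(-3, Mul(Rational(1, 7), t)))) (Function('W')(t, k) = Add(Mul(Add(-3, Mul(Rational(1, 7), t)), t), Mul(109, k)) = Add(Mul(t, Add(-3, Mul(Rational(1, 7), t))), Mul(109, k)) = Add(Mul(109, k), Mul(t, Add(-3, Mul(Rational(1, 7), t)))))
Function('X')(B, F) = Mul(-76, Pow(Add(11, B), -1))
Add(Function('X')(4, -179), Mul(-1, Function('W')(7, Y))) = Add(Mul(-76, Pow(Add(11, 4), -1)), Mul(-1, Add(Mul(109, 120), Mul(Rational(1, 7), 7, Add(-21, 7))))) = Add(Mul(-76, Pow(15, -1)), Mul(-1, Add(13080, Mul(Rational(1, 7), 7, -14)))) = Add(Mul(-76, Rational(1, 15)), Mul(-1, Add(13080, -14))) = Add(Rational(-76, 15), Mul(-1, 13066)) = Add(Rational(-76, 15), -13066) = Rational(-196066, 15)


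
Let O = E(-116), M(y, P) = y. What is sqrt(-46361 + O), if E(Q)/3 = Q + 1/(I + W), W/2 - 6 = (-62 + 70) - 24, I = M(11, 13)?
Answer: 4*I*sqrt(26274)/3 ≈ 216.12*I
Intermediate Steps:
I = 11
W = -20 (W = 12 + 2*((-62 + 70) - 24) = 12 + 2*(8 - 24) = 12 + 2*(-16) = 12 - 32 = -20)
E(Q) = -1/3 + 3*Q (E(Q) = 3*(Q + 1/(11 - 20)) = 3*(Q + 1/(-9)) = 3*(Q - 1/9) = 3*(-1/9 + Q) = -1/3 + 3*Q)
O = -1045/3 (O = -1/3 + 3*(-116) = -1/3 - 348 = -1045/3 ≈ -348.33)
sqrt(-46361 + O) = sqrt(-46361 - 1045/3) = sqrt(-140128/3) = 4*I*sqrt(26274)/3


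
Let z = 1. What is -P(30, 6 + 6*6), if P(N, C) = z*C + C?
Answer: -84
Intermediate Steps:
P(N, C) = 2*C (P(N, C) = 1*C + C = C + C = 2*C)
-P(30, 6 + 6*6) = -2*(6 + 6*6) = -2*(6 + 36) = -2*42 = -1*84 = -84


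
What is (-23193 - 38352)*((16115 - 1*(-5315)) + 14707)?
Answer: -2224051665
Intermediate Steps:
(-23193 - 38352)*((16115 - 1*(-5315)) + 14707) = -61545*((16115 + 5315) + 14707) = -61545*(21430 + 14707) = -61545*36137 = -2224051665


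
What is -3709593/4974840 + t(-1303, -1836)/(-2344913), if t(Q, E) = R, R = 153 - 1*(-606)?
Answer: -966938750441/1296174109880 ≈ -0.74599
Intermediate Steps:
R = 759 (R = 153 + 606 = 759)
t(Q, E) = 759
-3709593/4974840 + t(-1303, -1836)/(-2344913) = -3709593/4974840 + 759/(-2344913) = -3709593*1/4974840 + 759*(-1/2344913) = -412177/552760 - 759/2344913 = -966938750441/1296174109880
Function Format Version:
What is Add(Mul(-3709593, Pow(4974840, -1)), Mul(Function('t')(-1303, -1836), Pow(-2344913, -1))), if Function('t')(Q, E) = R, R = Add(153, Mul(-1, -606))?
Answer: Rational(-966938750441, 1296174109880) ≈ -0.74599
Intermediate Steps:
R = 759 (R = Add(153, 606) = 759)
Function('t')(Q, E) = 759
Add(Mul(-3709593, Pow(4974840, -1)), Mul(Function('t')(-1303, -1836), Pow(-2344913, -1))) = Add(Mul(-3709593, Pow(4974840, -1)), Mul(759, Pow(-2344913, -1))) = Add(Mul(-3709593, Rational(1, 4974840)), Mul(759, Rational(-1, 2344913))) = Add(Rational(-412177, 552760), Rational(-759, 2344913)) = Rational(-966938750441, 1296174109880)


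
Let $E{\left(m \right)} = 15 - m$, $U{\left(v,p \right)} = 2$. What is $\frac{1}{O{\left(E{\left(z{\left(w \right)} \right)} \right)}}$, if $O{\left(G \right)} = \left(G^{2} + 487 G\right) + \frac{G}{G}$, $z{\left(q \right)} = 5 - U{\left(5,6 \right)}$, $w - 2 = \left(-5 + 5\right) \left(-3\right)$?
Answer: $\frac{1}{5989} \approx 0.00016697$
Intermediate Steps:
$w = 2$ ($w = 2 + \left(-5 + 5\right) \left(-3\right) = 2 + 0 \left(-3\right) = 2 + 0 = 2$)
$z{\left(q \right)} = 3$ ($z{\left(q \right)} = 5 - 2 = 3$)
$O{\left(G \right)} = 1 + G^{2} + 487 G$ ($O{\left(G \right)} = \left(G^{2} + 487 G\right) + 1 = 1 + G^{2} + 487 G$)
$\frac{1}{O{\left(E{\left(z{\left(w \right)} \right)} \right)}} = \frac{1}{1 + \left(15 - 3\right)^{2} + 487 \left(15 - 3\right)} = \frac{1}{1 + 12^{2} + 487 \cdot 12} = \frac{1}{1 + 144 + 5844} = \frac{1}{5989}$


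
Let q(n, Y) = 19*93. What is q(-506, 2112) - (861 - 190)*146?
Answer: -96199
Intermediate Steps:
q(n, Y) = 1767
q(-506, 2112) - (861 - 190)*146 = 1767 - (861 - 190)*146 = 1767 - 671*146 = 1767 - 1*97966 = 1767 - 97966 = -96199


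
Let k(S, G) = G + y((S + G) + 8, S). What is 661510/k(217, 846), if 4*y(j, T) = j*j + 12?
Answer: 2646040/1150437 ≈ 2.3000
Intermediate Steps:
y(j, T) = 3 + j**2/4 (y(j, T) = (j*j + 12)/4 = (j**2 + 12)/4 = (12 + j**2)/4 = 3 + j**2/4)
k(S, G) = 3 + G + (8 + G + S)**2/4 (k(S, G) = G + (3 + ((S + G) + 8)**2/4) = G + (3 + ((G + S) + 8)**2/4) = G + (3 + (8 + G + S)**2/4) = 3 + G + (8 + G + S)**2/4)
661510/k(217, 846) = 661510/(3 + 846 + (8 + 846 + 217)**2/4) = 661510/(3 + 846 + (1/4)*1071**2) = 661510/(3 + 846 + (1/4)*1147041) = 661510/(3 + 846 + 1147041/4) = 661510/(1150437/4) = 661510*(4/1150437) = 2646040/1150437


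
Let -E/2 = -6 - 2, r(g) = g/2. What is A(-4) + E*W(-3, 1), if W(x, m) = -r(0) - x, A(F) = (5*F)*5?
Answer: -52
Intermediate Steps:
r(g) = g/2 (r(g) = g*(½) = g/2)
E = 16 (E = -2*(-6 - 2) = -2*(-8) = 16)
A(F) = 25*F
W(x, m) = -x (W(x, m) = -0/2 - x = -1*0 - x = 0 - x = -x)
A(-4) + E*W(-3, 1) = 25*(-4) + 16*(-1*(-3)) = -100 + 16*3 = -100 + 48 = -52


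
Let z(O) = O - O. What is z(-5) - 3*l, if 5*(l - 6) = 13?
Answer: -129/5 ≈ -25.800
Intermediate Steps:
z(O) = 0
l = 43/5 (l = 6 + (⅕)*13 = 6 + 13/5 = 43/5 ≈ 8.6000)
z(-5) - 3*l = 0 - 3*43/5 = 0 - 129/5 = -129/5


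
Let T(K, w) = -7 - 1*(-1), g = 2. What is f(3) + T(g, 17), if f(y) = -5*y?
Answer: -21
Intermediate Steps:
T(K, w) = -6 (T(K, w) = -7 + 1 = -6)
f(3) + T(g, 17) = -5*3 - 6 = -15 - 6 = -21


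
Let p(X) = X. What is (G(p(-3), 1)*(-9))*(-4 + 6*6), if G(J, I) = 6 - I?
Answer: -1440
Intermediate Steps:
(G(p(-3), 1)*(-9))*(-4 + 6*6) = ((6 - 1*1)*(-9))*(-4 + 6*6) = ((6 - 1)*(-9))*(-4 + 36) = (5*(-9))*32 = -45*32 = -1440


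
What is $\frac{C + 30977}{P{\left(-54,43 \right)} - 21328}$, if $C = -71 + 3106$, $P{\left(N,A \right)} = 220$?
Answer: $- \frac{8503}{5277} \approx -1.6113$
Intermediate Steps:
$C = 3035$
$\frac{C + 30977}{P{\left(-54,43 \right)} - 21328} = \frac{3035 + 30977}{220 - 21328} = \frac{34012}{-21108} = 34012 \left(- \frac{1}{21108}\right) = - \frac{8503}{5277}$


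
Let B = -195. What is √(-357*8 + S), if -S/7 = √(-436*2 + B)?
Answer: √(-2856 - 7*I*√1067) ≈ 2.1376 - 53.484*I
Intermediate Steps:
S = -7*I*√1067 (S = -7*√(-436*2 - 195) = -7*√(-872 - 195) = -7*I*√1067 ≈ -228.65*I)
√(-357*8 + S) = √(-357*8 - 7*I*√1067) = √(-2856 - 7*I*√1067)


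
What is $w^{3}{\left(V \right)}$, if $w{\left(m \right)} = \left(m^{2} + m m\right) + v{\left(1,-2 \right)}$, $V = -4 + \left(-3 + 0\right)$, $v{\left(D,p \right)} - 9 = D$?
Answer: $1259712$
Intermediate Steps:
$v{\left(D,p \right)} = 9 + D$
$V = -7$ ($V = -4 - 3 = -7$)
$w{\left(m \right)} = 10 + 2 m^{2}$ ($w{\left(m \right)} = \left(m^{2} + m m\right) + \left(9 + 1\right) = \left(m^{2} + m^{2}\right) + 10 = 2 m^{2} + 10 = 10 + 2 m^{2}$)
$w^{3}{\left(V \right)} = \left(10 + 2 \left(-7\right)^{2}\right)^{3} = \left(10 + 2 \cdot 49\right)^{3} = \left(10 + 98\right)^{3} = 108^{3} = 1259712$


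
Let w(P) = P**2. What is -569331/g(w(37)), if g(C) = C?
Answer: -569331/1369 ≈ -415.87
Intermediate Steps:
-569331/g(w(37)) = -569331/(37**2) = -569331/1369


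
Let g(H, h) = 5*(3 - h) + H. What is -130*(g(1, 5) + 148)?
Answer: -18070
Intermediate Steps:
g(H, h) = 15 + H - 5*h (g(H, h) = (15 - 5*h) + H = 15 + H - 5*h)
-130*(g(1, 5) + 148) = -130*((15 + 1 - 5*5) + 148) = -130*((15 + 1 - 25) + 148) = -130*(-9 + 148) = -130*139 = -18070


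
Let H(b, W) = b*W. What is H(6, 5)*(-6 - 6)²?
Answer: 4320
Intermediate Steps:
H(b, W) = W*b
H(6, 5)*(-6 - 6)² = (5*6)*(-6 - 6)² = 30*(-12)² = 30*144 = 4320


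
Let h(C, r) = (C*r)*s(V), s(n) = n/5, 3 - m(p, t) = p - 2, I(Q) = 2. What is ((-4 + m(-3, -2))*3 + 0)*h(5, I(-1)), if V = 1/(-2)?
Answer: -12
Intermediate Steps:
m(p, t) = 5 - p (m(p, t) = 3 - (p - 2) = 3 - (-2 + p) = 3 + (2 - p) = 5 - p)
V = -½ ≈ -0.50000
s(n) = n/5 (s(n) = n*(⅕) = n/5)
h(C, r) = -C*r/10 (h(C, r) = (C*r)*((⅕)*(-½)) = (C*r)*(-⅒) = -C*r/10)
((-4 + m(-3, -2))*3 + 0)*h(5, I(-1)) = ((-4 + (5 - 1*(-3)))*3 + 0)*(-⅒*5*2) = ((-4 + (5 + 3))*3 + 0)*(-1) = ((-4 + 8)*3 + 0)*(-1) = (4*3 + 0)*(-1) = (12 + 0)*(-1) = 12*(-1) = -12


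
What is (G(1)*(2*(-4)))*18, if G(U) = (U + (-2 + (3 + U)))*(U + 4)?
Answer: -2160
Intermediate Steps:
G(U) = (1 + 2*U)*(4 + U) (G(U) = (U + (1 + U))*(4 + U) = (1 + 2*U)*(4 + U))
(G(1)*(2*(-4)))*18 = ((4 + 2*1**2 + 9*1)*(2*(-4)))*18 = ((4 + 2*1 + 9)*(-8))*18 = ((4 + 2 + 9)*(-8))*18 = (15*(-8))*18 = -120*18 = -2160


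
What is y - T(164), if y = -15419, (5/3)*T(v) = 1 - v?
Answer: -76606/5 ≈ -15321.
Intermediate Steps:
T(v) = 3/5 - 3*v/5 (T(v) = 3*(1 - v)/5 = 3/5 - 3*v/5)
y - T(164) = -15419 - (3/5 - 3/5*164) = -15419 - (3/5 - 492/5) = -15419 - 1*(-489/5) = -15419 + 489/5 = -76606/5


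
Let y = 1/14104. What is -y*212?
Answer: -53/3526 ≈ -0.015031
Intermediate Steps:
y = 1/14104 ≈ 7.0902e-5
-y*212 = -212/14104 = -1*53/3526 = -53/3526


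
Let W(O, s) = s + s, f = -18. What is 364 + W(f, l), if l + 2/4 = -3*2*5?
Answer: 303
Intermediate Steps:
l = -61/2 (l = -½ - 3*2*5 = -½ - 6*5 = -½ - 30 = -61/2 ≈ -30.500)
W(O, s) = 2*s
364 + W(f, l) = 364 + 2*(-61/2) = 364 - 61 = 303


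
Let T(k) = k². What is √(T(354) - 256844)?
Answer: 2*I*√32882 ≈ 362.67*I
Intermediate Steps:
√(T(354) - 256844) = √(354² - 256844) = √(125316 - 256844) = √(-131528) = 2*I*√32882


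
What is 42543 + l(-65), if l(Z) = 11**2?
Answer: 42664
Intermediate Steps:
l(Z) = 121
42543 + l(-65) = 42543 + 121 = 42664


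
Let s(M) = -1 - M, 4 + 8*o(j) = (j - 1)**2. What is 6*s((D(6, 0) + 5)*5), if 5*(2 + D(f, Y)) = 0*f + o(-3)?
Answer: -105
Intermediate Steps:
o(j) = -1/2 + (-1 + j)**2/8 (o(j) = -1/2 + (j - 1)**2/8 = -1/2 + (-1 + j)**2/8)
D(f, Y) = -17/10 (D(f, Y) = -2 + (0*f + (-1/2 + (-1 - 3)**2/8))/5 = -2 + (0 + (-1/2 + (1/8)*(-4)**2))/5 = -2 + (0 + (-1/2 + (1/8)*16))/5 = -2 + (0 + (-1/2 + 2))/5 = -2 + (0 + 3/2)/5 = -2 + (1/5)*(3/2) = -2 + 3/10 = -17/10)
6*s((D(6, 0) + 5)*5) = 6*(-1 - (-17/10 + 5)*5) = 6*(-1 - 33*5/10) = 6*(-1 - 1*33/2) = 6*(-1 - 33/2) = 6*(-35/2) = -105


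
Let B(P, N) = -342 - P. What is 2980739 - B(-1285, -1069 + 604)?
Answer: 2979796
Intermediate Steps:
2980739 - B(-1285, -1069 + 604) = 2980739 - (-342 - 1*(-1285)) = 2980739 - (-342 + 1285) = 2980739 - 1*943 = 2980739 - 943 = 2979796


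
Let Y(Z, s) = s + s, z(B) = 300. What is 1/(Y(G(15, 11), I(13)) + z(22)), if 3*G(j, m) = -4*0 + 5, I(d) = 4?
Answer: 1/308 ≈ 0.0032468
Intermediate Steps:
G(j, m) = 5/3 (G(j, m) = (-4*0 + 5)/3 = (0 + 5)/3 = (⅓)*5 = 5/3)
Y(Z, s) = 2*s
1/(Y(G(15, 11), I(13)) + z(22)) = 1/(2*4 + 300) = 1/(8 + 300) = 1/308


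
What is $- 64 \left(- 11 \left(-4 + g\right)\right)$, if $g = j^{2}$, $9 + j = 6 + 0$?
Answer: $3520$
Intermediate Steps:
$j = -3$ ($j = -9 + \left(6 + 0\right) = -9 + 6 = -3$)
$g = 9$ ($g = \left(-3\right)^{2} = 9$)
$- 64 \left(- 11 \left(-4 + g\right)\right) = - 64 \left(- 11 \left(-4 + 9\right)\right) = - 64 \left(\left(-11\right) 5\right) = \left(-64\right) \left(-55\right) = 3520$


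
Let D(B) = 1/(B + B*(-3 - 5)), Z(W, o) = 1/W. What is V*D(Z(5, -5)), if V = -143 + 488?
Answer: -1725/7 ≈ -246.43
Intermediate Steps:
D(B) = -1/(7*B) (D(B) = 1/(B + B*(-8)) = 1/(B - 8*B) = 1/(-7*B) = -1/(7*B))
V = 345
V*D(Z(5, -5)) = 345*(-1/(7*(1/5))) = 345*(-1/(7*⅕)) = 345*(-⅐*5) = 345*(-5/7) = -1725/7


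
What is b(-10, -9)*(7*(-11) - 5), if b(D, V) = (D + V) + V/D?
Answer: 7421/5 ≈ 1484.2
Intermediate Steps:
b(D, V) = D + V + V/D
b(-10, -9)*(7*(-11) - 5) = (-10 - 9 - 9/(-10))*(7*(-11) - 5) = (-10 - 9 - 9*(-⅒))*(-77 - 5) = (-10 - 9 + 9/10)*(-82) = -181/10*(-82) = 7421/5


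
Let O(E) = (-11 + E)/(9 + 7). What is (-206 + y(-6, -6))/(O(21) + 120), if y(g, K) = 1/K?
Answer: -4948/2895 ≈ -1.7092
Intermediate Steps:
O(E) = -11/16 + E/16 (O(E) = (-11 + E)/16 = (-11 + E)*(1/16) = -11/16 + E/16)
(-206 + y(-6, -6))/(O(21) + 120) = (-206 + 1/(-6))/((-11/16 + (1/16)*21) + 120) = (-206 - 1/6)/((-11/16 + 21/16) + 120) = -1237/(6*(5/8 + 120)) = -1237/(6*965/8) = -1237/6*8/965 = -4948/2895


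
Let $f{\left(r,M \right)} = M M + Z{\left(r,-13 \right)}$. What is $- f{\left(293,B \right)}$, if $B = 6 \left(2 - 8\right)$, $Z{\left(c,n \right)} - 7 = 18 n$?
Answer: $-1069$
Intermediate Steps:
$Z{\left(c,n \right)} = 7 + 18 n$
$B = -36$ ($B = 6 \left(-6\right) = -36$)
$f{\left(r,M \right)} = -227 + M^{2}$ ($f{\left(r,M \right)} = M M + \left(7 + 18 \left(-13\right)\right) = M^{2} + \left(7 - 234\right) = M^{2} - 227 = -227 + M^{2}$)
$- f{\left(293,B \right)} = - (-227 + \left(-36\right)^{2}) = - (-227 + 1296) = \left(-1\right) 1069 = -1069$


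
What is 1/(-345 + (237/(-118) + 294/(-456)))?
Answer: -4484/1558877 ≈ -0.0028764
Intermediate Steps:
1/(-345 + (237/(-118) + 294/(-456))) = 1/(-345 + (237*(-1/118) + 294*(-1/456))) = 1/(-345 + (-237/118 - 49/76)) = 1/(-345 - 11897/4484) = 1/(-1558877/4484) = -4484/1558877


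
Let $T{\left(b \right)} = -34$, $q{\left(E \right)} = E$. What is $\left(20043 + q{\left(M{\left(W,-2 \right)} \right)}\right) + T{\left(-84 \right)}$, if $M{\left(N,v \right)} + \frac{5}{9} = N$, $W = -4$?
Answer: $\frac{180040}{9} \approx 20004.0$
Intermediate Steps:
$M{\left(N,v \right)} = - \frac{5}{9} + N$
$\left(20043 + q{\left(M{\left(W,-2 \right)} \right)}\right) + T{\left(-84 \right)} = \left(20043 - \frac{41}{9}\right) - 34 = \frac{180346}{9} - 34 = \frac{180040}{9}$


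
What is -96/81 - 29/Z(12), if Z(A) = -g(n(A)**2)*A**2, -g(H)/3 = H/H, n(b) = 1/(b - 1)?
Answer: -541/432 ≈ -1.2523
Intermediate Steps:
n(b) = 1/(-1 + b)
g(H) = -3 (g(H) = -3*H/H = -3*1 = -3)
Z(A) = 3*A**2 (Z(A) = -(-3)*A**2 = 3*A**2)
-96/81 - 29/Z(12) = -96/81 - 29/(3*12**2) = -96*1/81 - 29/(3*144) = -32/27 - 29/432 = -541/432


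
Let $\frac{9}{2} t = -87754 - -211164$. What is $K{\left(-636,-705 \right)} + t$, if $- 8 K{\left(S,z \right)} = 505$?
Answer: $\frac{1970015}{72} \approx 27361.0$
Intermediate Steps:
$t = \frac{246820}{9}$ ($t = \frac{2 \left(-87754 - -211164\right)}{9} = \frac{2 \left(-87754 + 211164\right)}{9} = \frac{2}{9} \cdot 123410 = \frac{246820}{9} \approx 27424.0$)
$K{\left(S,z \right)} = - \frac{505}{8}$ ($K{\left(S,z \right)} = \left(- \frac{1}{8}\right) 505 = - \frac{505}{8}$)
$K{\left(-636,-705 \right)} + t = - \frac{505}{8} + \frac{246820}{9} = \frac{1970015}{72}$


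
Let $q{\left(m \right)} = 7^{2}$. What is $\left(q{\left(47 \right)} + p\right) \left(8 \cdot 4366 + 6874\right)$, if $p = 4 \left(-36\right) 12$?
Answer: $-70185558$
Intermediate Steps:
$q{\left(m \right)} = 49$
$p = -1728$ ($p = \left(-144\right) 12 = -1728$)
$\left(q{\left(47 \right)} + p\right) \left(8 \cdot 4366 + 6874\right) = \left(49 - 1728\right) \left(8 \cdot 4366 + 6874\right) = - 1679 \left(34928 + 6874\right) = \left(-1679\right) 41802 = -70185558$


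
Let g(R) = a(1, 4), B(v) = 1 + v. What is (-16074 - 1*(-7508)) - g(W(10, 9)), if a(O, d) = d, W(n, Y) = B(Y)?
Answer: -8570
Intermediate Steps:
W(n, Y) = 1 + Y
g(R) = 4
(-16074 - 1*(-7508)) - g(W(10, 9)) = (-16074 - 1*(-7508)) - 1*4 = (-16074 + 7508) - 4 = -8566 - 4 = -8570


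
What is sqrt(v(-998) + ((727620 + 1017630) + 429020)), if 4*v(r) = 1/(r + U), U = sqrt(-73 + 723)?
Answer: sqrt(2174270 - 1/(4*(998 - 5*sqrt(26)))) ≈ 1474.5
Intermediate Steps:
U = 5*sqrt(26) (U = sqrt(650) = 5*sqrt(26) ≈ 25.495)
v(r) = 1/(4*(r + 5*sqrt(26)))
sqrt(v(-998) + ((727620 + 1017630) + 429020)) = sqrt(1/(4*(-998 + 5*sqrt(26))) + ((727620 + 1017630) + 429020)) = sqrt(1/(4*(-998 + 5*sqrt(26))) + (1745250 + 429020)) = sqrt(1/(4*(-998 + 5*sqrt(26))) + 2174270) = sqrt(2174270 + 1/(4*(-998 + 5*sqrt(26))))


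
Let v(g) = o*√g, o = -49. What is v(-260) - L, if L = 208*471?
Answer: -97968 - 98*I*√65 ≈ -97968.0 - 790.1*I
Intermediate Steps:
v(g) = -49*√g
L = 97968
v(-260) - L = -98*I*√65 - 1*97968 = -98*I*√65 - 97968 = -97968 - 98*I*√65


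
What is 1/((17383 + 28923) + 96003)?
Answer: 1/142309 ≈ 7.0270e-6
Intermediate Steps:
1/((17383 + 28923) + 96003) = 1/(46306 + 96003) = 1/142309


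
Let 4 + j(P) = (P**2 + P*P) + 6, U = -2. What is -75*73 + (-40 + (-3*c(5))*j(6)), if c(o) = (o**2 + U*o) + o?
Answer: -9955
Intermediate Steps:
j(P) = 2 + 2*P**2 (j(P) = -4 + ((P**2 + P*P) + 6) = -4 + ((P**2 + P**2) + 6) = -4 + (2*P**2 + 6) = -4 + (6 + 2*P**2) = 2 + 2*P**2)
c(o) = o**2 - o (c(o) = (o**2 - 2*o) + o = o**2 - o)
-75*73 + (-40 + (-3*c(5))*j(6)) = -75*73 + (-40 + (-15*(-1 + 5))*(2 + 2*6**2)) = -5475 + (-40 + (-15*4)*(2 + 2*36)) = -5475 + (-40 + (-3*20)*(2 + 72)) = -5475 + (-40 - 60*74) = -5475 + (-40 - 4440) = -5475 - 4480 = -9955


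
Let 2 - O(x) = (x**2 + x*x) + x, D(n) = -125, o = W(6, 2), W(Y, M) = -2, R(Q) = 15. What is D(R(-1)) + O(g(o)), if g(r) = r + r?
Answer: -151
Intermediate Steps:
o = -2
g(r) = 2*r
O(x) = 2 - x - 2*x**2 (O(x) = 2 - ((x**2 + x*x) + x) = 2 - ((x**2 + x**2) + x) = 2 - (2*x**2 + x) = 2 - (x + 2*x**2) = 2 + (-x - 2*x**2) = 2 - x - 2*x**2)
D(R(-1)) + O(g(o)) = -125 + (2 - 2*(-2) - 2*(2*(-2))**2) = -125 + (2 - 1*(-4) - 2*(-4)**2) = -125 + (2 + 4 - 2*16) = -125 + (2 + 4 - 32) = -125 - 26 = -151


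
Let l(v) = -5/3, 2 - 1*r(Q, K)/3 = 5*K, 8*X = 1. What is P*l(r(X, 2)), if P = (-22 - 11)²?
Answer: -1815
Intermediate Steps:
X = ⅛ (X = (⅛)*1 = ⅛ ≈ 0.12500)
r(Q, K) = 6 - 15*K
l(v) = -5/3 (l(v) = -5*⅓ = -5/3)
P = 1089 (P = (-33)² = 1089)
P*l(r(X, 2)) = 1089*(-5/3) = -1815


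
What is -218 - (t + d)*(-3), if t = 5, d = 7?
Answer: -182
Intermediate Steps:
-218 - (t + d)*(-3) = -218 - (5 + 7)*(-3) = -218 - 12*(-3) = -218 - 1*(-36) = -218 + 36 = -182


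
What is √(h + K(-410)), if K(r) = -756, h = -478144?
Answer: 10*I*√4789 ≈ 692.03*I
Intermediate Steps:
√(h + K(-410)) = √(-478144 - 756) = √(-478900) = 10*I*√4789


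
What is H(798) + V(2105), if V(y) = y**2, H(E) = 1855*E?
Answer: 5911315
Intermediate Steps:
H(798) + V(2105) = 1855*798 + 2105**2 = 1480290 + 4431025 = 5911315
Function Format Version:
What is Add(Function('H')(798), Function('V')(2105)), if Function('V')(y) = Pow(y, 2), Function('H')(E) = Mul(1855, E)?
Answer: 5911315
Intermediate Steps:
Add(Function('H')(798), Function('V')(2105)) = Add(Mul(1855, 798), Pow(2105, 2)) = Add(1480290, 4431025) = 5911315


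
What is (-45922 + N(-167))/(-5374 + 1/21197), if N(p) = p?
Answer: 976948533/113912677 ≈ 8.5763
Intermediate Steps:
(-45922 + N(-167))/(-5374 + 1/21197) = (-45922 - 167)/(-5374 + 1/21197) = -46089/(-5374 + 1/21197) = -46089/(-113912677/21197) = -46089*(-21197/113912677) = 976948533/113912677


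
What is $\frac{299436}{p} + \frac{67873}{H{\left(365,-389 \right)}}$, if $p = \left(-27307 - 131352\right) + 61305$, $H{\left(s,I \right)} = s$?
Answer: $\frac{3249206951}{17767105} \approx 182.88$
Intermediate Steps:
$p = -97354$ ($p = -158659 + 61305 = -97354$)
$\frac{299436}{p} + \frac{67873}{H{\left(365,-389 \right)}} = \frac{299436}{-97354} + \frac{67873}{365} = 299436 \left(- \frac{1}{97354}\right) + 67873 \cdot \frac{1}{365} = - \frac{149718}{48677} + \frac{67873}{365} = \frac{3249206951}{17767105}$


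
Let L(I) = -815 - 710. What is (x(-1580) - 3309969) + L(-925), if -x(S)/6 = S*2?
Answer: -3292534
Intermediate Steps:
x(S) = -12*S (x(S) = -6*S*2 = -12*S)
L(I) = -1525
(x(-1580) - 3309969) + L(-925) = (-12*(-1580) - 3309969) - 1525 = (18960 - 3309969) - 1525 = -3291009 - 1525 = -3292534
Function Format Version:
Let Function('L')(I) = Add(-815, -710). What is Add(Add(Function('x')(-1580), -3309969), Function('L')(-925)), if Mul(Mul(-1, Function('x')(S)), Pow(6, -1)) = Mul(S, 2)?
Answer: -3292534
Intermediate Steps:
Function('x')(S) = Mul(-12, S) (Function('x')(S) = Mul(-6, Mul(S, 2)) = Mul(-6, Mul(2, S)) = Mul(-12, S))
Function('L')(I) = -1525
Add(Add(Function('x')(-1580), -3309969), Function('L')(-925)) = Add(Add(Mul(-12, -1580), -3309969), -1525) = Add(Add(18960, -3309969), -1525) = Add(-3291009, -1525) = -3292534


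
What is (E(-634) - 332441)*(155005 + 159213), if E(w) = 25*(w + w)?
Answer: -114419656738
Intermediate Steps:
E(w) = 50*w (E(w) = 25*(2*w) = 50*w)
(E(-634) - 332441)*(155005 + 159213) = (50*(-634) - 332441)*(155005 + 159213) = (-31700 - 332441)*314218 = -364141*314218 = -114419656738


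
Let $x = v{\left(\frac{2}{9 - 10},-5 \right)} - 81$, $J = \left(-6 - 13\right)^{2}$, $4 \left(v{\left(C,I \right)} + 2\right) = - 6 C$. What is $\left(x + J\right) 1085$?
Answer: $304885$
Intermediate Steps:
$v{\left(C,I \right)} = -2 - \frac{3 C}{2}$ ($v{\left(C,I \right)} = -2 + \frac{\left(-6\right) C}{4} = -2 - \frac{3 C}{2}$)
$J = 361$ ($J = \left(-19\right)^{2} = 361$)
$x = -80$ ($x = \left(-2 - \frac{3 \frac{2}{9 - 10}}{2}\right) - 81 = \left(-2 - \frac{3 \frac{2}{-1}}{2}\right) - 81 = \left(-2 - \frac{3 \cdot 2 \left(-1\right)}{2}\right) - 81 = \left(-2 - -3\right) - 81 = \left(-2 + 3\right) - 81 = 1 - 81 = -80$)
$\left(x + J\right) 1085 = \left(-80 + 361\right) 1085 = 281 \cdot 1085 = 304885$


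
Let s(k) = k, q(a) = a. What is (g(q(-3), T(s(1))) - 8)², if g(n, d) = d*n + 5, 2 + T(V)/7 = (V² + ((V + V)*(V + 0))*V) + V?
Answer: 2025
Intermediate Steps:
T(V) = -14 + 7*V + 7*V² + 14*V³ (T(V) = -14 + 7*((V² + ((V + V)*(V + 0))*V) + V) = -14 + 7*((V² + ((2*V)*V)*V) + V) = -14 + 7*((V² + (2*V²)*V) + V) = -14 + 7*((V² + 2*V³) + V) = -14 + 7*(V + V² + 2*V³) = -14 + (7*V + 7*V² + 14*V³) = -14 + 7*V + 7*V² + 14*V³)
g(n, d) = 5 + d*n
(g(q(-3), T(s(1))) - 8)² = ((5 + (-14 + 7*1 + 7*1² + 14*1³)*(-3)) - 8)² = ((5 + (-14 + 7 + 7*1 + 14*1)*(-3)) - 8)² = ((5 + (-14 + 7 + 7 + 14)*(-3)) - 8)² = ((5 + 14*(-3)) - 8)² = ((5 - 42) - 8)² = (-37 - 8)² = (-45)² = 2025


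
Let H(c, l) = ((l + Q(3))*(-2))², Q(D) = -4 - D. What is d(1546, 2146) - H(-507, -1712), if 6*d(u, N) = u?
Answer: -35458759/3 ≈ -1.1820e+7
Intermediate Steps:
d(u, N) = u/6
H(c, l) = (14 - 2*l)² (H(c, l) = ((l + (-4 - 1*3))*(-2))² = ((l + (-4 - 3))*(-2))² = ((l - 7)*(-2))² = ((-7 + l)*(-2))² = (14 - 2*l)²)
d(1546, 2146) - H(-507, -1712) = (⅙)*1546 - 4*(-7 - 1712)² = 773/3 - 4*(-1719)² = 773/3 - 4*2954961 = 773/3 - 1*11819844 = 773/3 - 11819844 = -35458759/3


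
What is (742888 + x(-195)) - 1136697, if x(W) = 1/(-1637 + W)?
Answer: -721458089/1832 ≈ -3.9381e+5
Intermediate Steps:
(742888 + x(-195)) - 1136697 = (742888 + 1/(-1637 - 195)) - 1136697 = (742888 + 1/(-1832)) - 1136697 = (742888 - 1/1832) - 1136697 = 1360970815/1832 - 1136697 = -721458089/1832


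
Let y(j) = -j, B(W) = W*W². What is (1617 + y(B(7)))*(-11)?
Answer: -14014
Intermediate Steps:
B(W) = W³
(1617 + y(B(7)))*(-11) = (1617 - 1*7³)*(-11) = (1617 - 1*343)*(-11) = (1617 - 343)*(-11) = 1274*(-11) = -14014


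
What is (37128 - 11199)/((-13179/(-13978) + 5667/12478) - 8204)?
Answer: -1130617735659/357669344462 ≈ -3.1611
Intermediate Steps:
(37128 - 11199)/((-13179/(-13978) + 5667/12478) - 8204) = 25929/((-13179*(-1/13978) + 5667*(1/12478)) - 8204) = 25929/((13179/13978 + 5667/12478) - 8204) = 25929/(60915222/43604371 - 8204) = 25929/(-357669344462/43604371) = 25929*(-43604371/357669344462) = -1130617735659/357669344462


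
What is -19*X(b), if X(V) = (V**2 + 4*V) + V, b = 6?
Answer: -1254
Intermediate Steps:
X(V) = V**2 + 5*V
-19*X(b) = -114*(5 + 6) = -114*11 = -19*66 = -1254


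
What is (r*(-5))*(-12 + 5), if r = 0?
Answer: 0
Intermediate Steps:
(r*(-5))*(-12 + 5) = (0*(-5))*(-12 + 5) = 0*(-7) = 0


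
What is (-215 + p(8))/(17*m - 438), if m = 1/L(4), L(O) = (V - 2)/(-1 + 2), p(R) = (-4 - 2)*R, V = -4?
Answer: 1578/2645 ≈ 0.59660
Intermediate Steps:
p(R) = -6*R
L(O) = -6 (L(O) = (-4 - 2)/(-1 + 2) = -6/1 = -6*1 = -6)
m = -1/6 (m = 1/(-6) = -1/6 ≈ -0.16667)
(-215 + p(8))/(17*m - 438) = (-215 - 6*8)/(17*(-1/6) - 438) = (-215 - 48)/(-17/6 - 438) = -263/(-2645/6) = -263*(-6/2645) = 1578/2645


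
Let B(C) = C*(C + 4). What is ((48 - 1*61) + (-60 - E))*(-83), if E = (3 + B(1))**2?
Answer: 11371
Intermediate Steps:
B(C) = C*(4 + C)
E = 64 (E = (3 + 1*(4 + 1))**2 = (3 + 1*5)**2 = (3 + 5)**2 = 8**2 = 64)
((48 - 1*61) + (-60 - E))*(-83) = ((48 - 1*61) + (-60 - 1*64))*(-83) = ((48 - 61) + (-60 - 64))*(-83) = (-13 - 124)*(-83) = -137*(-83) = 11371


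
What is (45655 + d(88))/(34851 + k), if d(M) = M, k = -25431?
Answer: 45743/9420 ≈ 4.8559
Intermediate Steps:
(45655 + d(88))/(34851 + k) = (45655 + 88)/(34851 - 25431) = 45743/9420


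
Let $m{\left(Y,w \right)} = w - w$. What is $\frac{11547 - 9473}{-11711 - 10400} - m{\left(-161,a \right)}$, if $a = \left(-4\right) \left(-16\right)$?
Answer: $- \frac{2074}{22111} \approx -0.093799$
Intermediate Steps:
$a = 64$
$m{\left(Y,w \right)} = 0$
$\frac{11547 - 9473}{-11711 - 10400} - m{\left(-161,a \right)} = \frac{11547 - 9473}{-11711 - 10400} - 0 = \frac{2074}{-22111} + 0 = 2074 \left(- \frac{1}{22111}\right) + 0 = - \frac{2074}{22111} + 0 = - \frac{2074}{22111}$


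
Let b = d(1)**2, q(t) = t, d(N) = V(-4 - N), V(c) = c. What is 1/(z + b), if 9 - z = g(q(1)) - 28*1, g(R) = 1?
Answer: 1/61 ≈ 0.016393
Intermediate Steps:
d(N) = -4 - N
b = 25 (b = (-4 - 1*1)**2 = (-4 - 1)**2 = (-5)**2 = 25)
z = 36 (z = 9 - (1 - 28*1) = 9 - (1 - 28) = 9 - 1*(-27) = 9 + 27 = 36)
1/(z + b) = 1/(36 + 25) = 1/61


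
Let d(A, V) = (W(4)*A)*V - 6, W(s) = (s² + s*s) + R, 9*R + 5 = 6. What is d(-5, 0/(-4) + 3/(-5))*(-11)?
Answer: -2981/3 ≈ -993.67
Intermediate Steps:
R = ⅑ (R = -5/9 + (⅑)*6 = -5/9 + ⅔ = ⅑ ≈ 0.11111)
W(s) = ⅑ + 2*s² (W(s) = (s² + s*s) + ⅑ = (s² + s²) + ⅑ = 2*s² + ⅑ = ⅑ + 2*s²)
d(A, V) = -6 + 289*A*V/9 (d(A, V) = ((⅑ + 2*4²)*A)*V - 6 = ((⅑ + 2*16)*A)*V - 6 = ((⅑ + 32)*A)*V - 6 = (289*A/9)*V - 6 = 289*A*V/9 - 6 = -6 + 289*A*V/9)
d(-5, 0/(-4) + 3/(-5))*(-11) = (-6 + (289/9)*(-5)*(0/(-4) + 3/(-5)))*(-11) = (-6 + (289/9)*(-5)*(0*(-¼) + 3*(-⅕)))*(-11) = (-6 + (289/9)*(-5)*(0 - ⅗))*(-11) = (-6 + (289/9)*(-5)*(-⅗))*(-11) = (-6 + 289/3)*(-11) = (271/3)*(-11) = -2981/3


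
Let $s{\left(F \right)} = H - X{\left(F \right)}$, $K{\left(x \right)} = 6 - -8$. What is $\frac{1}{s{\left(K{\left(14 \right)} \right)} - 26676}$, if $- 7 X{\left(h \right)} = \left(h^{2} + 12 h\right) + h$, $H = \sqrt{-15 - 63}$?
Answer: $- \frac{4437}{118121827} - \frac{i \sqrt{78}}{708730962} \approx -3.7563 \cdot 10^{-5} - 1.2461 \cdot 10^{-8} i$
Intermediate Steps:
$K{\left(x \right)} = 14$ ($K{\left(x \right)} = 6 + 8 = 14$)
$H = i \sqrt{78}$ ($H = \sqrt{-78} = i \sqrt{78} \approx 8.8318 i$)
$X{\left(h \right)} = - \frac{13 h}{7} - \frac{h^{2}}{7}$ ($X{\left(h \right)} = - \frac{\left(h^{2} + 12 h\right) + h}{7} = - \frac{h^{2} + 13 h}{7} = - \frac{13 h}{7} - \frac{h^{2}}{7}$)
$s{\left(F \right)} = i \sqrt{78} + \frac{F \left(13 + F\right)}{7}$ ($s{\left(F \right)} = i \sqrt{78} - - \frac{F \left(13 + F\right)}{7} = i \sqrt{78} + \frac{F \left(13 + F\right)}{7}$)
$\frac{1}{s{\left(K{\left(14 \right)} \right)} - 26676} = \frac{1}{\left(i \sqrt{78} + \frac{1}{7} \cdot 14 \left(13 + 14\right)\right) - 26676} = \frac{1}{\left(i \sqrt{78} + \frac{1}{7} \cdot 14 \cdot 27\right) - 26676} = \frac{1}{\left(i \sqrt{78} + 54\right) - 26676} = \frac{1}{\left(54 + i \sqrt{78}\right) - 26676} = \frac{1}{-26622 + i \sqrt{78}}$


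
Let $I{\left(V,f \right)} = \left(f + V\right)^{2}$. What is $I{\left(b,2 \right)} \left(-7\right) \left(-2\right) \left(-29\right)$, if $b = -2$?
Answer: $0$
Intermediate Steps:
$I{\left(V,f \right)} = \left(V + f\right)^{2}$
$I{\left(b,2 \right)} \left(-7\right) \left(-2\right) \left(-29\right) = \left(-2 + 2\right)^{2} \left(-7\right) \left(-2\right) \left(-29\right) = 0^{2} \left(-7\right) \left(-2\right) \left(-29\right) = 0 \left(-7\right) \left(-2\right) \left(-29\right) = 0 \left(-2\right) \left(-29\right) = 0 \left(-29\right) = 0$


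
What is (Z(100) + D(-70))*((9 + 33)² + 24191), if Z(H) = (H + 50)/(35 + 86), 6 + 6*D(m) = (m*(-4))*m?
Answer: -30775180915/363 ≈ -8.4780e+7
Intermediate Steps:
D(m) = -1 - 2*m²/3 (D(m) = -1 + ((m*(-4))*m)/6 = -1 + ((-4*m)*m)/6 = -1 + (-4*m²)/6 = -1 - 2*m²/3)
Z(H) = 50/121 + H/121 (Z(H) = (50 + H)/121 = (50 + H)*(1/121) = 50/121 + H/121)
(Z(100) + D(-70))*((9 + 33)² + 24191) = ((50/121 + (1/121)*100) + (-1 - ⅔*(-70)²))*((9 + 33)² + 24191) = ((50/121 + 100/121) + (-1 - ⅔*4900))*(42² + 24191) = (150/121 + (-1 - 9800/3))*(1764 + 24191) = (150/121 - 9803/3)*25955 = -1185713/363*25955 = -30775180915/363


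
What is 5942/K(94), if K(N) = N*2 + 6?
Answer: 2971/97 ≈ 30.629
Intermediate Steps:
K(N) = 6 + 2*N (K(N) = 2*N + 6 = 6 + 2*N)
5942/K(94) = 5942/(6 + 2*94) = 5942/(6 + 188) = 5942/194 = 5942*(1/194) = 2971/97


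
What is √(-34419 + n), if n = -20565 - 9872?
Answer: 22*I*√134 ≈ 254.67*I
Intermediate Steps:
n = -30437
√(-34419 + n) = √(-34419 - 30437) = √(-64856) = 22*I*√134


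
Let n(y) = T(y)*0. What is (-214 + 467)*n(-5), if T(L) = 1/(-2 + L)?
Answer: 0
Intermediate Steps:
n(y) = 0 (n(y) = 0/(-2 + y) = 0)
(-214 + 467)*n(-5) = (-214 + 467)*0 = 253*0 = 0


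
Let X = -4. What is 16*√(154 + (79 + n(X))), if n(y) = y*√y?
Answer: 16*√(233 - 8*I) ≈ 244.27 - 4.1922*I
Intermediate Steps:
n(y) = y^(3/2)
16*√(154 + (79 + n(X))) = 16*√(154 + (79 + (-4)^(3/2))) = 16*√(154 + (79 - 8*I)) = 16*√(233 - 8*I)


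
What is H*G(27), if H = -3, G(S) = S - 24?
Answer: -9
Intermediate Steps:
G(S) = -24 + S
H*G(27) = -3*(-24 + 27) = -3*3 = -9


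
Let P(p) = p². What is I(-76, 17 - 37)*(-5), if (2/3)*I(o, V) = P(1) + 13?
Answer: -105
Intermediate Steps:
I(o, V) = 21 (I(o, V) = 3*(1² + 13)/2 = 3*(1 + 13)/2 = (3/2)*14 = 21)
I(-76, 17 - 37)*(-5) = 21*(-5) = -105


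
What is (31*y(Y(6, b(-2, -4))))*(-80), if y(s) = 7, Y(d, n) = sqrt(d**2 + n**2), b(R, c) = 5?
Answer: -17360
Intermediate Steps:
(31*y(Y(6, b(-2, -4))))*(-80) = (31*7)*(-80) = 217*(-80) = -17360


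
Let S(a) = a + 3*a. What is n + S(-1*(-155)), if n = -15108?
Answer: -14488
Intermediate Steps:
S(a) = 4*a
n + S(-1*(-155)) = -15108 + 4*(-1*(-155)) = -15108 + 4*155 = -15108 + 620 = -14488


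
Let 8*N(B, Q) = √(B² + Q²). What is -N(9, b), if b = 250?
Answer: -√62581/8 ≈ -31.270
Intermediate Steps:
N(B, Q) = √(B² + Q²)/8
-N(9, b) = -√(9² + 250²)/8 = -√(81 + 62500)/8 = -√62581/8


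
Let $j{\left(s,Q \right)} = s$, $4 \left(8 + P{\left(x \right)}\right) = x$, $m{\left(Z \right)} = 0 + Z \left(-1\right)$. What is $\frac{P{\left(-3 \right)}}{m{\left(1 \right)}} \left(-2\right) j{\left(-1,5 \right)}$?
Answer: $\frac{35}{2} \approx 17.5$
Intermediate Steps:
$m{\left(Z \right)} = - Z$ ($m{\left(Z \right)} = 0 - Z = - Z$)
$P{\left(x \right)} = -8 + \frac{x}{4}$
$\frac{P{\left(-3 \right)}}{m{\left(1 \right)}} \left(-2\right) j{\left(-1,5 \right)} = \frac{-8 + \frac{1}{4} \left(-3\right)}{\left(-1\right) 1} \left(-2\right) \left(-1\right) = \frac{-8 - \frac{3}{4}}{-1} \left(-2\right) \left(-1\right) = \left(- \frac{35}{4}\right) \left(-1\right) \left(-2\right) \left(-1\right) = \frac{35}{4} \left(-2\right) \left(-1\right) = \left(- \frac{35}{2}\right) \left(-1\right) = \frac{35}{2}$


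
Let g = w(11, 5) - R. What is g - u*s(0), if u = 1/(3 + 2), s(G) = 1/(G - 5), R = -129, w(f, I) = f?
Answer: 3501/25 ≈ 140.04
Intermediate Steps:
s(G) = 1/(-5 + G)
u = ⅕ (u = 1/5 = ⅕ ≈ 0.20000)
g = 140 (g = 11 - 1*(-129) = 11 + 129 = 140)
g - u*s(0) = 140 - 1/(5*(-5 + 0)) = 140 - 1/(5*(-5)) = 140 - (-1)/(5*5) = 140 - 1*(-1/25) = 140 + 1/25 = 3501/25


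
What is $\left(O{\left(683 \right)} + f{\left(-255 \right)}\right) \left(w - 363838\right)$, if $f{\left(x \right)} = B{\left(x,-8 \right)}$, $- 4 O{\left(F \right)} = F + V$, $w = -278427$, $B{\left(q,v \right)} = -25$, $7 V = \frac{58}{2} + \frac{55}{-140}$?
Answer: $\frac{99081579285}{784} \approx 1.2638 \cdot 10^{8}$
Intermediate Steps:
$V = \frac{801}{196}$ ($V = \frac{\frac{58}{2} + \frac{55}{-140}}{7} = \frac{58 \cdot \frac{1}{2} + 55 \left(- \frac{1}{140}\right)}{7} = \frac{29 - \frac{11}{28}}{7} = \frac{1}{7} \cdot \frac{801}{28} = \frac{801}{196} \approx 4.0867$)
$O{\left(F \right)} = - \frac{801}{784} - \frac{F}{4}$ ($O{\left(F \right)} = - \frac{F + \frac{801}{196}}{4} = - \frac{\frac{801}{196} + F}{4} = - \frac{801}{784} - \frac{F}{4}$)
$f{\left(x \right)} = -25$
$\left(O{\left(683 \right)} + f{\left(-255 \right)}\right) \left(w - 363838\right) = \left(\left(- \frac{801}{784} - \frac{683}{4}\right) - 25\right) \left(-278427 - 363838\right) = \left(\left(- \frac{801}{784} - \frac{683}{4}\right) - 25\right) \left(-642265\right) = \left(- \frac{134669}{784} - 25\right) \left(-642265\right) = \left(- \frac{154269}{784}\right) \left(-642265\right) = \frac{99081579285}{784}$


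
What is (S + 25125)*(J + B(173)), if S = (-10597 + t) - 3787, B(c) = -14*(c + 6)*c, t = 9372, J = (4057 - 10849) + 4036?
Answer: -8775181222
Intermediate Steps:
J = -2756 (J = -6792 + 4036 = -2756)
B(c) = -14*c*(6 + c) (B(c) = -14*(6 + c)*c = -14*c*(6 + c))
S = -5012 (S = (-10597 + 9372) - 3787 = -1225 - 3787 = -5012)
(S + 25125)*(J + B(173)) = (-5012 + 25125)*(-2756 - 14*173*(6 + 173)) = 20113*(-2756 - 14*173*179) = 20113*(-2756 - 433538) = 20113*(-436294) = -8775181222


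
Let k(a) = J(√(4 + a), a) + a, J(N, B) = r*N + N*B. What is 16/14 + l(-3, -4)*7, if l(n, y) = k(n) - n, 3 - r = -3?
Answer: 155/7 ≈ 22.143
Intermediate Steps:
r = 6 (r = 3 - 1*(-3) = 3 + 3 = 6)
J(N, B) = 6*N + B*N (J(N, B) = 6*N + N*B = 6*N + B*N)
k(a) = a + √(4 + a)*(6 + a) (k(a) = √(4 + a)*(6 + a) + a = a + √(4 + a)*(6 + a))
l(n, y) = √(4 + n)*(6 + n) (l(n, y) = (n + √(4 + n)*(6 + n)) - n = √(4 + n)*(6 + n))
16/14 + l(-3, -4)*7 = 16/14 + (√(4 - 3)*(6 - 3))*7 = 16*(1/14) + (√1*3)*7 = 8/7 + (1*3)*7 = 8/7 + 3*7 = 8/7 + 21 = 155/7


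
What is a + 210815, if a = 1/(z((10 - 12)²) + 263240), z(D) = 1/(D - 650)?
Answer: 35849731417431/170053039 ≈ 2.1082e+5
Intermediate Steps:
z(D) = 1/(-650 + D)
a = 646/170053039 (a = 1/(1/(-650 + (10 - 12)²) + 263240) = 1/(1/(-650 + (-2)²) + 263240) = 1/(1/(-650 + 4) + 263240) = 1/(1/(-646) + 263240) = 1/(-1/646 + 263240) = 1/(170053039/646) = 646/170053039 ≈ 3.7988e-6)
a + 210815 = 646/170053039 + 210815 = 35849731417431/170053039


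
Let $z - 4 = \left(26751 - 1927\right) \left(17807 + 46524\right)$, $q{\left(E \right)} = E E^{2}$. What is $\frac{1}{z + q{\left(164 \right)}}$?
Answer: $\frac{1}{1601363692} \approx 6.2447 \cdot 10^{-10}$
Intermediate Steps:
$q{\left(E \right)} = E^{3}$
$z = 1596952748$ ($z = 4 + \left(26751 - 1927\right) \left(17807 + 46524\right) = 4 + 24824 \cdot 64331 = 4 + 1596952744 = 1596952748$)
$\frac{1}{z + q{\left(164 \right)}} = \frac{1}{1596952748 + 164^{3}} = \frac{1}{1596952748 + 4410944} = \frac{1}{1601363692}$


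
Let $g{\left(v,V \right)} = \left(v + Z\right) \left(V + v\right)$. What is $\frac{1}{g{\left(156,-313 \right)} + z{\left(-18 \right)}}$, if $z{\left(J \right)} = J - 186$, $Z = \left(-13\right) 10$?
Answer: $- \frac{1}{4286} \approx -0.00023332$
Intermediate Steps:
$Z = -130$
$z{\left(J \right)} = -186 + J$
$g{\left(v,V \right)} = \left(-130 + v\right) \left(V + v\right)$ ($g{\left(v,V \right)} = \left(v - 130\right) \left(V + v\right) = \left(-130 + v\right) \left(V + v\right)$)
$\frac{1}{g{\left(156,-313 \right)} + z{\left(-18 \right)}} = \frac{1}{\left(156^{2} - -40690 - 20280 - 48828\right) - 204} = \frac{1}{\left(24336 + 40690 - 20280 - 48828\right) - 204} = \frac{1}{-4082 - 204} = \frac{1}{-4286} = - \frac{1}{4286}$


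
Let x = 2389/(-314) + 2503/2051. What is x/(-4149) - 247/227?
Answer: -219684541541/202182399174 ≈ -1.0866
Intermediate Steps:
x = -4113897/644014 (x = 2389*(-1/314) + 2503*(1/2051) = -2389/314 + 2503/2051 = -4113897/644014 ≈ -6.3879)
x/(-4149) - 247/227 = -4113897/644014/(-4149) - 247/227 = -4113897/644014*(-1/4149) - 247*1/227 = 1371299/890671362 - 247/227 = -219684541541/202182399174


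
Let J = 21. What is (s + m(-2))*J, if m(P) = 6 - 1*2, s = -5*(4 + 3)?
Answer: -651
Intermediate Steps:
s = -35 (s = -5*7 = -35)
m(P) = 4 (m(P) = 6 - 2 = 4)
(s + m(-2))*J = (-35 + 4)*21 = -31*21 = -651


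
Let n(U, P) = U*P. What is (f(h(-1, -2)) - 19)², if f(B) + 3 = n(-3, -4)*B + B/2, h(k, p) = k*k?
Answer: 361/4 ≈ 90.250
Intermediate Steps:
h(k, p) = k²
n(U, P) = P*U
f(B) = -3 + 25*B/2 (f(B) = -3 + ((-4*(-3))*B + B/2) = -3 + (12*B + B*(½)) = -3 + (12*B + B/2) = -3 + 25*B/2)
(f(h(-1, -2)) - 19)² = ((-3 + (25/2)*(-1)²) - 19)² = ((-3 + (25/2)*1) - 19)² = ((-3 + 25/2) - 19)² = (19/2 - 19)² = (-19/2)² = 361/4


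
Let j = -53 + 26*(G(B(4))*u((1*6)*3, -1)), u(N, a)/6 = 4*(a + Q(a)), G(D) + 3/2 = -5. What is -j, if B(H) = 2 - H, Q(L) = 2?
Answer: 4109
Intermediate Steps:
G(D) = -13/2 (G(D) = -3/2 - 5 = -13/2)
u(N, a) = 48 + 24*a (u(N, a) = 6*(4*(a + 2)) = 6*(4*(2 + a)) = 6*(8 + 4*a) = 48 + 24*a)
j = -4109 (j = -53 + 26*(-13*(48 + 24*(-1))/2) = -53 + 26*(-13*(48 - 24)/2) = -53 + 26*(-13/2*24) = -53 + 26*(-156) = -53 - 4056 = -4109)
-j = -1*(-4109) = 4109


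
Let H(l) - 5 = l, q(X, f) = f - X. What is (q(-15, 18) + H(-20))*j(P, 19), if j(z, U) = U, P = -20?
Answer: 342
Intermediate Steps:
H(l) = 5 + l
(q(-15, 18) + H(-20))*j(P, 19) = ((18 - 1*(-15)) + (5 - 20))*19 = ((18 + 15) - 15)*19 = (33 - 15)*19 = 18*19 = 342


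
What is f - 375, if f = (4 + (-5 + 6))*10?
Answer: -325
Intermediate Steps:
f = 50 (f = (4 + 1)*10 = 5*10 = 50)
f - 375 = 50 - 375 = -325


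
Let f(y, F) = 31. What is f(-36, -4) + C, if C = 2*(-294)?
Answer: -557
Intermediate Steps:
C = -588
f(-36, -4) + C = 31 - 588 = -557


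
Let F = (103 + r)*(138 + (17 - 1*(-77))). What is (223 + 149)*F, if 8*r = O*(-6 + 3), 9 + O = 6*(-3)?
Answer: 9763140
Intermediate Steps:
O = -27 (O = -9 + 6*(-3) = -9 - 18 = -27)
r = 81/8 (r = (-27*(-6 + 3))/8 = (-27*(-3))/8 = (⅛)*81 = 81/8 ≈ 10.125)
F = 26245 (F = (103 + 81/8)*(138 + (17 - 1*(-77))) = 905*(138 + (17 + 77))/8 = 905*(138 + 94)/8 = (905/8)*232 = 26245)
(223 + 149)*F = (223 + 149)*26245 = 372*26245 = 9763140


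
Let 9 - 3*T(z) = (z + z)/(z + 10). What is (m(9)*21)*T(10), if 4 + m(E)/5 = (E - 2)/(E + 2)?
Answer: -10360/11 ≈ -941.82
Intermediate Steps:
m(E) = -20 + 5*(-2 + E)/(2 + E) (m(E) = -20 + 5*((E - 2)/(E + 2)) = -20 + 5*((-2 + E)/(2 + E)) = -20 + 5*(-2 + E)/(2 + E))
T(z) = 3 - 2*z/(3*(10 + z)) (T(z) = 3 - (z + z)/(3*(z + 10)) = 3 - 2*z/(3*(10 + z)))
(m(9)*21)*T(10) = ((5*(-10 - 3*9)/(2 + 9))*21)*((90 + 7*10)/(3*(10 + 10))) = ((5*(-10 - 27)/11)*21)*((1/3)*(90 + 70)/20) = ((5*(1/11)*(-37))*21)*((1/3)*(1/20)*160) = -185/11*21*(8/3) = -3885/11*8/3 = -10360/11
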